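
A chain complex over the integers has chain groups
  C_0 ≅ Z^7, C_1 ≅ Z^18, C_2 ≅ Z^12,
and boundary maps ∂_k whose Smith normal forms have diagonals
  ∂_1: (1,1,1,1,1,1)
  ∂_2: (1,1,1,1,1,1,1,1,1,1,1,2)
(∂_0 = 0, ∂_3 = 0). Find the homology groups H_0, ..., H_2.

H_0: b_0 = 7 − 0 − 6 = 1; torsion from ∂_1 factors > 1: none. So H_0 ≅ Z.
H_1: b_1 = 18 − 6 − 12 = 0; torsion from ∂_2 factors > 1: [2]. So H_1 ≅ Z/2.
H_2: b_2 = 12 − 12 − 0 = 0; torsion from ∂_3 factors > 1: none. So H_2 ≅ 0.

H_0 ≅ Z,  H_1 ≅ Z/2,  H_2 = 0.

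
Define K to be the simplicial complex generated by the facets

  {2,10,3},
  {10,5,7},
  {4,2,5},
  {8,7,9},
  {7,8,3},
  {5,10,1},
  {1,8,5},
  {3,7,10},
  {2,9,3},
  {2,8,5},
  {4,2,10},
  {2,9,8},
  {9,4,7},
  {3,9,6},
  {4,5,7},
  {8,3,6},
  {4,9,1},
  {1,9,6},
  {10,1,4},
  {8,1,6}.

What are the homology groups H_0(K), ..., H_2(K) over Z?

H_0 ≅ Z,  H_1 ≅ Z × Z/2,  H_2 = 0.

We work with the vertex ordering 1 < 2 < 3 < 4 < 5 < 6 < 7 < 8 < 9 < 10. The simplices of K, each written with vertices in increasing order, are:

  0-simplices (10): [1], [2], [3], [4], [5], [6], [7], [8], [9], [10]
  1-simplices (30): (30 of them)
  2-simplices (20): (20 of them)

Hence C_0 ≅ Z^10, C_1 ≅ Z^30, C_2 ≅ Z^20.

The boundary map ∂_1: C_1 → C_0 maps an edge to its endpoints' difference, ∂[p,q] = q − p. For instance
  ∂[3,8] = [8] − [3].
This gives a 10×30 integer matrix of rank 9; reducing to Smith normal form yields diagonal entries (1,1,1,1,1,1,1,1,1).

Boundary ∂_2: C_2 → C_1 maps a triangle to the signed sum of its edges. For instance
  ∂[1,5,8] = [5,8] − [1,8] + [1,5],
  ∂[1,6,9] = [6,9] − [1,9] + [1,6].
As a 30×20 matrix over Z this has rank 20, with invariant factors (1,1,1,1,1,1,1,1,1,1,1,1,1,1,1,1,1,1,1,2).

Now H_k = ker ∂_k / im ∂_{k+1}, so:

  H_0: rank C_0 − rank ∂_1 = 10 − 9 = 1, and the invariant factors of ∂_1 are all 1, so H_0 ≅ Z.
  H_1: rank ker ∂_1 − rank ∂_2 = (30 − 9) − 20 = 1, and ∂_2 has invariant factor 2 > 1, so H_1 ≅ Z × Z/2.
  H_2: rank ker ∂_2 − rank ∂_3 = (20 − 20) − 0 = 0, and there is no ∂_3, so H_2 ≅ 0.

(K is a triangulation of the Klein bottle.)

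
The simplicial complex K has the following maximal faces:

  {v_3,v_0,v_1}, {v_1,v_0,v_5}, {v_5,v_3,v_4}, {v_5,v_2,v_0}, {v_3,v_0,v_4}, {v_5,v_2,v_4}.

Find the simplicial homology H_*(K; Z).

We work with the vertex ordering v_0 < v_1 < v_2 < v_3 < v_4 < v_5. The simplices of K, each written with vertices in increasing order, are:

  0-simplices (6): [v_0], [v_1], [v_2], [v_3], [v_4], [v_5]
  1-simplices (12): [v_0,v_1], [v_0,v_2], [v_0,v_3], [v_0,v_4], [v_0,v_5], [v_1,v_3], [v_1,v_5], [v_2,v_4], [v_2,v_5], [v_3,v_4], [v_3,v_5], [v_4,v_5]
  2-simplices (6): [v_0,v_1,v_3], [v_0,v_1,v_5], [v_0,v_2,v_5], [v_0,v_3,v_4], [v_2,v_4,v_5], [v_3,v_4,v_5]

Hence C_0 ≅ Z^6, C_1 ≅ Z^12, C_2 ≅ Z^6.

∂_1: C_1 → C_0 maps an edge to its endpoints' difference, ∂[p,q] = q − p. For instance
  ∂[v_0,v_5] = [v_5] − [v_0].
As a 6×12 matrix over Z this has rank 5, with invariant factors (1,1,1,1,1).

∂_2: C_2 → C_1 sends each 2-simplex [p,q,r] to [q,r] − [p,r] + [p,q]. For instance
  ∂[v_2,v_4,v_5] = [v_4,v_5] − [v_2,v_5] + [v_2,v_4],
  ∂[v_3,v_4,v_5] = [v_4,v_5] − [v_3,v_5] + [v_3,v_4].
The 12×6 boundary matrix has rank 6 and Smith normal form diag(1,1,1,1,1,1).

Reading off H_k = ker ∂_k / im ∂_{k+1}:

  H_0: rank C_0 − rank ∂_1 = 6 − 5 = 1, and the invariant factors of ∂_1 are all 1, so H_0 ≅ Z.
  H_1: rank ker ∂_1 − rank ∂_2 = (12 − 5) − 6 = 1, and the invariant factors of ∂_2 are all 1, so H_1 ≅ Z.
  H_2: rank ker ∂_2 − rank ∂_3 = (6 − 6) − 0 = 0, and there is no ∂_3, so H_2 ≅ 0.

As a check, the Euler characteristic is 6 − 12 + 6 = 0, which agrees with 1 − 1 + 0 = 0.
(K is a triangulation of the cylinder S^1 x I.)

H_0 ≅ Z,  H_1 ≅ Z,  H_2 = 0.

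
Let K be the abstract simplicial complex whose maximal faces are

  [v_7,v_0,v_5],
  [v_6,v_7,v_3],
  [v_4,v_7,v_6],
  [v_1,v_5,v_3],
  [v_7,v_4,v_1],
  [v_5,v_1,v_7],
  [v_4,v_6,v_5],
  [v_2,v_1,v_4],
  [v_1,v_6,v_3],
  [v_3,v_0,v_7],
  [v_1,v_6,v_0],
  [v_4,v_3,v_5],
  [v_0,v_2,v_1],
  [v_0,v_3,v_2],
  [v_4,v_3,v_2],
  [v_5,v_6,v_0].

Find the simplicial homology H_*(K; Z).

H_0 = Z,  H_1 = Z^2,  H_2 = Z.

Fix the vertex order v_0 < v_1 < v_2 < v_3 < v_4 < v_5 < v_6 < v_7 and write every simplex with vertices in increasing order. Then dim K = 2 and the simplices of K are:

  0-simplices (8): [v_0], [v_1], [v_2], [v_3], [v_4], [v_5], [v_6], [v_7]
  1-simplices (24): (24 of them)
  2-simplices (16): (16 of them)

giving chain groups C_0 ≅ Z^8, C_1 ≅ Z^24, C_2 ≅ Z^16.

Boundary ∂_1: C_1 → C_0 is given by ∂[p,q] = [q] − [p]. For instance
  ∂[v_0,v_5] = [v_5] − [v_0].
This gives a 8×24 integer matrix of rank 7; reducing to Smith normal form yields diagonal entries (1,1,1,1,1,1,1).

∂_2: C_2 → C_1 maps a triangle to the signed sum of its edges. For instance
  ∂[v_0,v_5,v_7] = [v_5,v_7] − [v_0,v_7] + [v_0,v_5],
  ∂[v_0,v_1,v_6] = [v_1,v_6] − [v_0,v_6] + [v_0,v_1].
The resulting 24×16 matrix has rank 15, and its Smith normal form has invariant factors (1,1,1,1,1,1,1,1,1,1,1,1,1,1,1).

Now H_k = ker ∂_k / im ∂_{k+1}, so:

  H_0: rank C_0 − rank ∂_1 = 8 − 7 = 1, and the invariant factors of ∂_1 are all 1, so H_0 = Z.
  H_1: rank ker ∂_1 − rank ∂_2 = (24 − 7) − 15 = 2, and the invariant factors of ∂_2 are all 1, so H_1 = Z^2.
  H_2: rank ker ∂_2 − rank ∂_3 = (16 − 15) − 0 = 1, and there is no ∂_3, so H_2 = Z.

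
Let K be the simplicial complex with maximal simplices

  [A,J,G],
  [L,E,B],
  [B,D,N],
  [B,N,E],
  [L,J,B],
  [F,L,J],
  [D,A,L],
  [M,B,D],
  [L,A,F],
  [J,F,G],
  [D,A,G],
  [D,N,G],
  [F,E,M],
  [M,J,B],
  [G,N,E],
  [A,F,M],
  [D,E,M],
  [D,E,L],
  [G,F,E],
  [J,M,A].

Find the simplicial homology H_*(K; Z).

H_0 = Z,  H_1 = Z ⊕ Z/2,  H_2 = 0.

Order the vertices as A < B < D < E < F < G < J < L < M < N. Listing each simplex with vertices in this order, K has dimension 2 with simplices:

  0-simplices (10): A, B, D, E, F, G, J, L, M, N
  1-simplices (30): AD, AF, AG, AJ, AL, AM, BD, BE, BJ, BL, BM, BN, DE, DG, DL, DM, DN, EF, EG, EL, EM, EN, FG, FJ, FL, FM, GJ, GN, JL, JM
  2-simplices (20): ADG, ADL, AFL, AFM, AGJ, AJM, BDM, BDN, BEL, BEN, BJL, BJM, DEL, DEM, DGN, EFG, EFM, EGN, FGJ, FJL

so the chain groups are C_0 ≅ Z^10, C_1 ≅ Z^30, C_2 ≅ Z^20.

Boundary ∂_1: C_1 → C_0 maps an edge to its endpoints' difference, ∂[p,q] = q − p. For instance
  ∂DL = L − D.
This gives a 10×30 integer matrix of rank 9; reducing to Smith normal form yields diagonal entries (1,1,1,1,1,1,1,1,1).

Boundary ∂_2: C_2 → C_1 maps a triangle to the signed sum of its edges. For instance
  ∂AJM = JM − AM + AJ,
  ∂DEM = EM − DM + DE.
As a 30×20 matrix over Z this has rank 20, with invariant factors (1,1,1,1,1,1,1,1,1,1,1,1,1,1,1,1,1,1,1,2).

From H_k ≅ ker(∂_k) / im(∂_{k+1}) we obtain:

  H_0: rank C_0 − rank ∂_1 = 10 − 9 = 1, and the invariant factors of ∂_1 are all 1, so H_0 ≅ Z.
  H_1: rank ker ∂_1 − rank ∂_2 = (30 − 9) − 20 = 1, and ∂_2 has invariant factor 2 > 1, so H_1 ≅ Z ⊕ Z/2.
  H_2: rank ker ∂_2 − rank ∂_3 = (20 − 20) − 0 = 0, and there is no ∂_3, so H_2 ≅ 0.

As a check, the Euler characteristic is 10 − 30 + 20 = 0, which agrees with 1 − 1 + 0 = 0.
(K is a triangulation of the Klein bottle.)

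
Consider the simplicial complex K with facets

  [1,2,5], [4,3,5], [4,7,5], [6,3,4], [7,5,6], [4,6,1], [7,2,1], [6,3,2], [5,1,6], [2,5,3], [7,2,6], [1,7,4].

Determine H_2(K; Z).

Take the total order 1 < 2 < 3 < 4 < 5 < 6 < 7 on the vertex set. Then K (dimension 2) consists of the simplices:

  0-simplices (7): [1], [2], [3], [4], [5], [6], [7]
  1-simplices (18): [1,2], [1,4], [1,5], [1,6], [1,7], [2,3], [2,5], [2,6], [2,7], [3,4], [3,5], [3,6], [4,5], [4,6], [4,7], [5,6], [5,7], [6,7]
  2-simplices (12): [1,2,5], [1,2,7], [1,4,6], [1,4,7], [1,5,6], [2,3,5], [2,3,6], [2,6,7], [3,4,5], [3,4,6], [4,5,7], [5,6,7]

so the chain groups are C_0 ≅ Z^7, C_1 ≅ Z^18, C_2 ≅ Z^12.

Boundary ∂_1: C_1 → C_0 is given by ∂[p,q] = [q] − [p].
As a 7×18 matrix over Z this has rank 6, with invariant factors (1,1,1,1,1,1).

∂_2: C_2 → C_1 acts by ∂[p,q,r] = [q,r] − [p,r] + [p,q]. For instance
  ∂[1,5,6] = [5,6] − [1,6] + [1,5],
  ∂[1,2,5] = [2,5] − [1,5] + [1,2].
As a 18×12 matrix over Z this has rank 12, with invariant factors (1,1,1,1,1,1,1,1,1,1,1,2).

Computing H_k = (kernel of ∂_k) / (image of ∂_{k+1}):

  H_2: rank ker ∂_2 − rank ∂_3 = (12 − 12) − 0 = 0, and there is no ∂_3, so H_2 ≅ 0.

H_2 ≅ 0.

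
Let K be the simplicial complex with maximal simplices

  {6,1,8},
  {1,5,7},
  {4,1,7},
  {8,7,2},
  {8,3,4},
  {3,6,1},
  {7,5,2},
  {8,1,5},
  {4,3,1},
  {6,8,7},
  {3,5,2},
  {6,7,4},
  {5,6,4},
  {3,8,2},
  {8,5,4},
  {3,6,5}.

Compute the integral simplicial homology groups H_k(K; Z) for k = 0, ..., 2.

K has 8 vertices, 24 edges, 16 triangles.
rank ∂_0 = 0, rank ∂_1 = 7 ⇒ b_0 = 8 − 0 − 7 = 1; all invariant factors of ∂_1 are 1 so no torsion. So H_0 ≅ Z.
rank ∂_1 = 7, rank ∂_2 = 15 ⇒ b_1 = 24 − 7 − 15 = 2; all invariant factors of ∂_2 are 1 so no torsion. So H_1 ≅ Z^2.
rank ∂_2 = 15, rank ∂_3 = 0 ⇒ b_2 = 16 − 15 − 0 = 1. So H_2 ≅ Z.

H_0 ≅ Z,  H_1 ≅ Z^2,  H_2 ≅ Z.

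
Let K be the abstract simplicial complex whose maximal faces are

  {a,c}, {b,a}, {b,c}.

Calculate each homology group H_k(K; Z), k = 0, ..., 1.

Fix the vertex order a < b < c and write every simplex with vertices in increasing order. Then dim K = 1 and the simplices of K are:

  0-simplices (3): a, b, c
  1-simplices (3): ab, ac, bc

so the chain groups are C_0 ≅ Z^3, C_1 ≅ Z^3.

Boundary ∂_1: C_1 → C_0 sends each edge [p,q] (with p < q) to q − p.
The resulting 3×3 matrix has rank 2, and its Smith normal form has invariant factors (1,1).

Computing H_k = (kernel of ∂_k) / (image of ∂_{k+1}):

  H_0: rank C_0 − rank ∂_1 = 3 − 2 = 1, and the invariant factors of ∂_1 are all 1, so H_0 ≅ Z.
  H_1: rank ker ∂_1 − rank ∂_2 = (3 − 2) − 0 = 1, and there is no ∂_2, so H_1 ≅ Z.

As a check, the Euler characteristic is 3 − 3 = 0, which agrees with 1 − 1 = 0.

H_0 = Z,  H_1 = Z.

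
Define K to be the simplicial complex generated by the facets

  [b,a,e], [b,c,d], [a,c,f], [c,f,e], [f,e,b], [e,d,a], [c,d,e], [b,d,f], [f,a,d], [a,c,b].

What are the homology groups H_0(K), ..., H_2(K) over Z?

K has 6 vertices, 15 edges, 10 triangles.
rank ∂_0 = 0, rank ∂_1 = 5 ⇒ b_0 = 6 − 0 − 5 = 1; all invariant factors of ∂_1 are 1 so no torsion. So H_0 = Z.
rank ∂_1 = 5, rank ∂_2 = 10 ⇒ b_1 = 15 − 5 − 10 = 0; ∂_2 has invariant factor(s) [2] giving torsion. So H_1 = Z/2.
rank ∂_2 = 10, rank ∂_3 = 0 ⇒ b_2 = 10 − 10 − 0 = 0. So H_2 = 0.

H_0 = Z,  H_1 = Z/2,  H_2 = 0.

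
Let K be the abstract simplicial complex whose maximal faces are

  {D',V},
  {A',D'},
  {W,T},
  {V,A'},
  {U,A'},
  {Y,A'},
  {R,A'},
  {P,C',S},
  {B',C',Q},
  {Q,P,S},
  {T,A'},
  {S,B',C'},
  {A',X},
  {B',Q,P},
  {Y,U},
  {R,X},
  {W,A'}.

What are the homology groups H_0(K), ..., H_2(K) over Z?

H_0 = Z^2,  H_1 = Z^5,  H_2 = 0.

We work with the vertex ordering P < Q < R < S < T < U < V < W < X < Y < A' < B' < C' < D'. The simplices of K, each written with vertices in increasing order, are:

  0-simplices (14): [P], [Q], [R], [S], [T], [U], [V], [W], [X], [Y], [A'], [B'], [C'], [D']
  1-simplices (22): (22 of them)
  2-simplices (5): [P,Q,S], [P,Q,B'], [P,S,C'], [Q,B',C'], [S,B',C']

so the chain groups are C_0 ≅ Z^14, C_1 ≅ Z^22, C_2 ≅ Z^5.

Boundary ∂_1: C_1 → C_0 is given by ∂[p,q] = [q] − [p].
The 14×22 boundary matrix has rank 12 and Smith normal form diag(1,1,1,1,1,1,1,1,1,1,1,1).

The boundary map ∂_2: C_2 → C_1 sends each 2-simplex [p,q,r] to [q,r] − [p,r] + [p,q]. For instance
  ∂[S,B',C'] = [B',C'] − [S,C'] + [S,B'],
  ∂[P,S,C'] = [S,C'] − [P,C'] + [P,S].
The resulting 22×5 matrix has rank 5, and its Smith normal form has invariant factors (1,1,1,1,1).

Reading off H_k = ker ∂_k / im ∂_{k+1}:

  H_0: rank C_0 − rank ∂_1 = 14 − 12 = 2, and the invariant factors of ∂_1 are all 1, so H_0 = Z^2.
  H_1: rank ker ∂_1 − rank ∂_2 = (22 − 12) − 5 = 5, and the invariant factors of ∂_2 are all 1, so H_1 = Z^5.
  H_2: rank ker ∂_2 − rank ∂_3 = (5 − 5) − 0 = 0, and there is no ∂_3, so H_2 = 0.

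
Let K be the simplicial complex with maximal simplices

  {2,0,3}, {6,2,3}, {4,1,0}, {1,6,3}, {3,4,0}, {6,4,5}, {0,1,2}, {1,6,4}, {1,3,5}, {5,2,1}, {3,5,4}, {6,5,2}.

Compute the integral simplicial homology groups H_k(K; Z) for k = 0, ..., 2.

H_0 = Z,  H_1 = Z/2,  H_2 = 0.

K has 7 vertices, 18 edges, 12 triangles.
rank ∂_0 = 0, rank ∂_1 = 6 ⇒ b_0 = 7 − 0 − 6 = 1; all invariant factors of ∂_1 are 1 so no torsion. So H_0 ≅ Z.
rank ∂_1 = 6, rank ∂_2 = 12 ⇒ b_1 = 18 − 6 − 12 = 0; ∂_2 has invariant factor(s) [2] giving torsion. So H_1 ≅ Z/2.
rank ∂_2 = 12, rank ∂_3 = 0 ⇒ b_2 = 12 − 12 − 0 = 0. So H_2 ≅ 0.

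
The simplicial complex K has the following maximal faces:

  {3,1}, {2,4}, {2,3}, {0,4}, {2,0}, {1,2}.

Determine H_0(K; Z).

H_0 = Z.

Order the vertices as 0 < 1 < 2 < 3 < 4. Listing each simplex with vertices in this order, K has dimension 1 with simplices:

  0-simplices (5): [0], [1], [2], [3], [4]
  1-simplices (6): [0,2], [0,4], [1,2], [1,3], [2,3], [2,4]

giving chain groups C_0 ≅ Z^5, C_1 ≅ Z^6.

The boundary map ∂_1: C_1 → C_0 sends each edge [p,q] (with p < q) to q − p. For instance
  ∂[1,2] = [2] − [1].
The resulting 5×6 matrix has rank 4, and its Smith normal form has invariant factors (1,1,1,1).

Reading off H_k = ker ∂_k / im ∂_{k+1}:

  H_0: rank C_0 − rank ∂_1 = 5 − 4 = 1, and the invariant factors of ∂_1 are all 1, so H_0 ≅ Z.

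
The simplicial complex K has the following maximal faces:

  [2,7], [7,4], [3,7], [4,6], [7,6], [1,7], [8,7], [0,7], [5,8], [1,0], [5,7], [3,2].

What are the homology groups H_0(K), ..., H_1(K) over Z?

Order the vertices as 0 < 1 < 2 < 3 < 4 < 5 < 6 < 7 < 8. Listing each simplex with vertices in this order, K has dimension 1 with simplices:

  0-simplices (9): [0], [1], [2], [3], [4], [5], [6], [7], [8]
  1-simplices (12): [0,1], [0,7], [1,7], [2,3], [2,7], [3,7], [4,6], [4,7], [5,7], [5,8], [6,7], [7,8]

so the chain groups are C_0 ≅ Z^9, C_1 ≅ Z^12.

∂_1: C_1 → C_0 is given by ∂[p,q] = [q] − [p].
The 9×12 boundary matrix has rank 8 and Smith normal form diag(1,1,1,1,1,1,1,1).

Now H_k = ker ∂_k / im ∂_{k+1}, so:

  H_0: rank C_0 − rank ∂_1 = 9 − 8 = 1, and the invariant factors of ∂_1 are all 1, so H_0 = Z.
  H_1: rank ker ∂_1 − rank ∂_2 = (12 − 8) − 0 = 4, and there is no ∂_2, so H_1 = Z^4.

As a check, the Euler characteristic is 9 − 12 = -3, which agrees with 1 − 4 = -3.

H_0 ≅ Z,  H_1 ≅ Z^4.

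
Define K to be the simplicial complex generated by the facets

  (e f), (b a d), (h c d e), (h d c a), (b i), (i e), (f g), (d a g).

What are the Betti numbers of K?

We work with the vertex ordering a < b < c < d < e < f < g < h < i. The simplices of K, each written with vertices in increasing order, are:

  0-simplices (9): a, b, c, d, e, f, g, h, i
  1-simplices (17): ab, ac, ad, ag, ah, bd, bi, cd, ce, ch, de, dg, dh, ef, eh, ei, fg
  2-simplices (9): abd, acd, ach, adg, adh, cde, cdh, ceh, deh
  3-simplices (2): acdh, cdeh

so the chain groups are C_0 ≅ Z^9, C_1 ≅ Z^17, C_2 ≅ Z^9, C_3 ≅ Z^2.

The boundary map ∂_1: C_1 → C_0 sends each edge [p,q] (with p < q) to q − p.
As a 9×17 matrix over Z this has rank 8, with invariant factors (1,1,1,1,1,1,1,1).

∂_2: C_2 → C_1 acts by ∂[p,q,r] = [q,r] − [p,r] + [p,q]. For instance
  ∂cdh = dh − ch + cd,
  ∂abd = bd − ad + ab.
The 17×9 boundary matrix has rank 7 and Smith normal form diag(1,1,1,1,1,1,1).

∂_3: C_3 → C_2 sends each 3-simplex σ to the alternating sum Σ_i (−1)^i (σ with its i-th vertex removed). For instance
  ∂acdh = cdh − adh + ach − acd,
  ∂cdeh = deh − ceh + cdh − cde.
As a 9×2 matrix over Z this has rank 2, with invariant factors (1,1).

Now H_k = ker ∂_k / im ∂_{k+1}, so:

  H_0: rank C_0 − rank ∂_1 = 9 − 8 = 1, and the invariant factors of ∂_1 are all 1, so H_0 = Z.
  H_1: rank ker ∂_1 − rank ∂_2 = (17 − 8) − 7 = 2, and the invariant factors of ∂_2 are all 1, so H_1 = Z^2.
  H_2: rank ker ∂_2 − rank ∂_3 = (9 − 7) − 2 = 0, and the invariant factors of ∂_3 are all 1, so H_2 = 0.
  H_3: rank ker ∂_3 − rank ∂_4 = (2 − 2) − 0 = 0, and there is no ∂_4, so H_3 = 0.

Hence the Betti numbers are b_0 = 1, b_1 = 2, b_2 = 0, b_3 = 0.

b_0 = 1, b_1 = 2, b_2 = 0, b_3 = 0.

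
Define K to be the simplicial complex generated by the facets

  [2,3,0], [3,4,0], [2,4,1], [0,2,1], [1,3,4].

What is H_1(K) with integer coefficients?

H_1 ≅ Z.

We work with the vertex ordering 0 < 1 < 2 < 3 < 4. The simplices of K, each written with vertices in increasing order, are:

  0-simplices (5): [0], [1], [2], [3], [4]
  1-simplices (10): [0,1], [0,2], [0,3], [0,4], [1,2], [1,3], [1,4], [2,3], [2,4], [3,4]
  2-simplices (5): [0,1,2], [0,2,3], [0,3,4], [1,2,4], [1,3,4]

giving chain groups C_0 ≅ Z^5, C_1 ≅ Z^10, C_2 ≅ Z^5.

Boundary ∂_1: C_1 → C_0 maps an edge to its endpoints' difference, ∂[p,q] = q − p.
As a 5×10 matrix over Z this has rank 4, with invariant factors (1,1,1,1).

∂_2: C_2 → C_1 acts by ∂[p,q,r] = [q,r] − [p,r] + [p,q]. For instance
  ∂[0,1,2] = [1,2] − [0,2] + [0,1],
  ∂[1,3,4] = [3,4] − [1,4] + [1,3].
The 10×5 boundary matrix has rank 5 and Smith normal form diag(1,1,1,1,1).

From H_k ≅ ker(∂_k) / im(∂_{k+1}) we obtain:

  H_1: rank ker ∂_1 − rank ∂_2 = (10 − 4) − 5 = 1, and the invariant factors of ∂_2 are all 1, so H_1 ≅ Z.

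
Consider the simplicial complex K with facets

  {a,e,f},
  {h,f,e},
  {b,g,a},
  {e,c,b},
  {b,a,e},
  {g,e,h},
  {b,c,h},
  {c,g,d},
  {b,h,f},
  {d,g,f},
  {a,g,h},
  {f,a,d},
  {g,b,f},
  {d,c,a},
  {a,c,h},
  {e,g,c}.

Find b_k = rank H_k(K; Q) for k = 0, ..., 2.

We work with the vertex ordering a < b < c < d < e < f < g < h. The simplices of K, each written with vertices in increasing order, are:

  0-simplices (8): a, b, c, d, e, f, g, h
  1-simplices (24): ab, ac, ad, ae, af, ag, ah, bc, be, bf, bg, bh, cd, ce, cg, ch, df, dg, ef, eg, eh, fg, fh, gh
  2-simplices (16): abe, abg, acd, ach, adf, aef, agh, bce, bch, bfg, bfh, cdg, ceg, dfg, efh, egh

giving chain groups C_0 ≅ Z^8, C_1 ≅ Z^24, C_2 ≅ Z^16.

The boundary map ∂_1: C_1 → C_0 sends each edge [p,q] (with p < q) to q − p.
The 8×24 boundary matrix has rank 7 and Smith normal form diag(1,1,1,1,1,1,1).

The boundary map ∂_2: C_2 → C_1 acts by ∂[p,q,r] = [q,r] − [p,r] + [p,q]. For instance
  ∂bce = ce − be + bc,
  ∂abe = be − ae + ab.
The 24×16 boundary matrix has rank 15 and Smith normal form diag(1,1,1,1,1,1,1,1,1,1,1,1,1,1,1).

Reading off H_k = ker ∂_k / im ∂_{k+1}:

  H_0: rank C_0 − rank ∂_1 = 8 − 7 = 1, and the invariant factors of ∂_1 are all 1, so H_0 = Z.
  H_1: rank ker ∂_1 − rank ∂_2 = (24 − 7) − 15 = 2, and the invariant factors of ∂_2 are all 1, so H_1 = Z^2.
  H_2: rank ker ∂_2 − rank ∂_3 = (16 − 15) − 0 = 1, and there is no ∂_3, so H_2 = Z.

Hence the Betti numbers are b_0 = 1, b_1 = 2, b_2 = 1.

b_0 = 1, b_1 = 2, b_2 = 1.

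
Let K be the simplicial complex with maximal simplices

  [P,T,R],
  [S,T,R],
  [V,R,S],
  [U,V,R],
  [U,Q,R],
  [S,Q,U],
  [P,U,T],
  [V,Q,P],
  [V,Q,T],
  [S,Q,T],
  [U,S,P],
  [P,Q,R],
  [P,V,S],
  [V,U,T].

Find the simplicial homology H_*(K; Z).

K has 7 vertices, 21 edges, 14 triangles.
rank ∂_0 = 0, rank ∂_1 = 6 ⇒ b_0 = 7 − 0 − 6 = 1; all invariant factors of ∂_1 are 1 so no torsion. So H_0 ≅ Z.
rank ∂_1 = 6, rank ∂_2 = 13 ⇒ b_1 = 21 − 6 − 13 = 2; all invariant factors of ∂_2 are 1 so no torsion. So H_1 ≅ Z^2.
rank ∂_2 = 13, rank ∂_3 = 0 ⇒ b_2 = 14 − 13 − 0 = 1. So H_2 ≅ Z.

H_0 = Z,  H_1 = Z^2,  H_2 = Z.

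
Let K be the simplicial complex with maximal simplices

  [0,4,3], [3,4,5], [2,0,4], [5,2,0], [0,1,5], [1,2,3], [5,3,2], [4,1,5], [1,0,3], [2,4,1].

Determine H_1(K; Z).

K has 6 vertices, 15 edges, 10 triangles.
rank ∂_1 = 5, rank ∂_2 = 10 ⇒ b_1 = 15 − 5 − 10 = 0; ∂_2 has invariant factor(s) [2] giving torsion. So H_1 = Z/2.

H_1 = Z/2.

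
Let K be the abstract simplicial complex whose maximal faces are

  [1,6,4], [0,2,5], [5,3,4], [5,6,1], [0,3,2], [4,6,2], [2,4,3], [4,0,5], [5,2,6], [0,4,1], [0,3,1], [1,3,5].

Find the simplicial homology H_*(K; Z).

H_0 = Z,  H_1 = Z/2,  H_2 = 0.

We work with the vertex ordering 0 < 1 < 2 < 3 < 4 < 5 < 6. The simplices of K, each written with vertices in increasing order, are:

  0-simplices (7): [0], [1], [2], [3], [4], [5], [6]
  1-simplices (18): [0,1], [0,2], [0,3], [0,4], [0,5], [1,3], [1,4], [1,5], [1,6], [2,3], [2,4], [2,5], [2,6], [3,4], [3,5], [4,5], [4,6], [5,6]
  2-simplices (12): [0,1,3], [0,1,4], [0,2,3], [0,2,5], [0,4,5], [1,3,5], [1,4,6], [1,5,6], [2,3,4], [2,4,6], [2,5,6], [3,4,5]

so the chain groups are C_0 ≅ Z^7, C_1 ≅ Z^18, C_2 ≅ Z^12.

The boundary map ∂_1: C_1 → C_0 maps an edge to its endpoints' difference, ∂[p,q] = q − p. For instance
  ∂[1,3] = [3] − [1].
The resulting 7×18 matrix has rank 6, and its Smith normal form has invariant factors (1,1,1,1,1,1).

The boundary map ∂_2: C_2 → C_1 acts by ∂[p,q,r] = [q,r] − [p,r] + [p,q]. For instance
  ∂[1,3,5] = [3,5] − [1,5] + [1,3],
  ∂[0,2,3] = [2,3] − [0,3] + [0,2].
The resulting 18×12 matrix has rank 12, and its Smith normal form has invariant factors (1,1,1,1,1,1,1,1,1,1,1,2).

Computing H_k = (kernel of ∂_k) / (image of ∂_{k+1}):

  H_0: rank C_0 − rank ∂_1 = 7 − 6 = 1, and the invariant factors of ∂_1 are all 1, so H_0 = Z.
  H_1: rank ker ∂_1 − rank ∂_2 = (18 − 6) − 12 = 0, and ∂_2 has invariant factor 2 > 1, so H_1 = Z/2.
  H_2: rank ker ∂_2 − rank ∂_3 = (12 − 12) − 0 = 0, and there is no ∂_3, so H_2 = 0.

(K is a triangulation of the real projective plane RP^2.)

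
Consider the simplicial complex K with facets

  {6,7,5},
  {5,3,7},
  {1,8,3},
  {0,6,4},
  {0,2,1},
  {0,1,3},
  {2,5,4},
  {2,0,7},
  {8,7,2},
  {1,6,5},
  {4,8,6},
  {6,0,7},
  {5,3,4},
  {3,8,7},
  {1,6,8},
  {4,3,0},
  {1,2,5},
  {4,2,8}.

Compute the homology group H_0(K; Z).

Fix the vertex order 0 < 1 < 2 < 3 < 4 < 5 < 6 < 7 < 8 and write every simplex with vertices in increasing order. Then dim K = 2 and the simplices of K are:

  0-simplices (9): [0], [1], [2], [3], [4], [5], [6], [7], [8]
  1-simplices (27): (27 of them)
  2-simplices (18): [0,1,2], [0,1,3], [0,2,7], [0,3,4], [0,4,6], [0,6,7], [1,2,5], [1,3,8], [1,5,6], [1,6,8], [2,4,5], [2,4,8], [2,7,8], [3,4,5], [3,5,7], [3,7,8], [4,6,8], [5,6,7]

giving chain groups C_0 ≅ Z^9, C_1 ≅ Z^27, C_2 ≅ Z^18.

Boundary ∂_1: C_1 → C_0 sends each edge [p,q] (with p < q) to q − p. For instance
  ∂[1,2] = [2] − [1].
The 9×27 boundary matrix has rank 8 and Smith normal form diag(1,1,1,1,1,1,1,1).

The boundary map ∂_2: C_2 → C_1 sends each 2-simplex [p,q,r] to [q,r] − [p,r] + [p,q]. For instance
  ∂[1,6,8] = [6,8] − [1,8] + [1,6],
  ∂[0,1,2] = [1,2] − [0,2] + [0,1].
This gives a 27×18 integer matrix of rank 17; reducing to Smith normal form yields diagonal entries (1,1,1,1,1,1,1,1,1,1,1,1,1,1,1,1,1).

From H_k ≅ ker(∂_k) / im(∂_{k+1}) we obtain:

  H_0: rank C_0 − rank ∂_1 = 9 − 8 = 1, and the invariant factors of ∂_1 are all 1, so H_0 ≅ Z.

H_0 = Z.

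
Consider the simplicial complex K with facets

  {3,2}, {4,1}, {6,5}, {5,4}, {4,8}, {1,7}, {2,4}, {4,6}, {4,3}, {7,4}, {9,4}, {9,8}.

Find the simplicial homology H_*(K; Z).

H_0 = Z,  H_1 = Z^4.

Fix the vertex order 1 < 2 < 3 < 4 < 5 < 6 < 7 < 8 < 9 and write every simplex with vertices in increasing order. Then dim K = 1 and the simplices of K are:

  0-simplices (9): [1], [2], [3], [4], [5], [6], [7], [8], [9]
  1-simplices (12): [1,4], [1,7], [2,3], [2,4], [3,4], [4,5], [4,6], [4,7], [4,8], [4,9], [5,6], [8,9]

Hence C_0 ≅ Z^9, C_1 ≅ Z^12.

Boundary ∂_1: C_1 → C_0 maps an edge to its endpoints' difference, ∂[p,q] = q − p. For instance
  ∂[4,6] = [6] − [4].
The resulting 9×12 matrix has rank 8, and its Smith normal form has invariant factors (1,1,1,1,1,1,1,1).

Reading off H_k = ker ∂_k / im ∂_{k+1}:

  H_0: rank C_0 − rank ∂_1 = 9 − 8 = 1, and the invariant factors of ∂_1 are all 1, so H_0 = Z.
  H_1: rank ker ∂_1 − rank ∂_2 = (12 − 8) − 0 = 4, and there is no ∂_2, so H_1 = Z^4.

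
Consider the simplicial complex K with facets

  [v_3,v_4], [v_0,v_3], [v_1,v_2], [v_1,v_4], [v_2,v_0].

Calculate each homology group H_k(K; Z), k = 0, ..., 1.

H_0 = Z,  H_1 = Z.

Order the vertices as v_0 < v_1 < v_2 < v_3 < v_4. Listing each simplex with vertices in this order, K has dimension 1 with simplices:

  0-simplices (5): [v_0], [v_1], [v_2], [v_3], [v_4]
  1-simplices (5): [v_0,v_2], [v_0,v_3], [v_1,v_2], [v_1,v_4], [v_3,v_4]

so the chain groups are C_0 ≅ Z^5, C_1 ≅ Z^5.

Boundary ∂_1: C_1 → C_0 maps an edge to its endpoints' difference, ∂[p,q] = q − p.
The 5×5 boundary matrix has rank 4 and Smith normal form diag(1,1,1,1).

Now H_k = ker ∂_k / im ∂_{k+1}, so:

  H_0: rank C_0 − rank ∂_1 = 5 − 4 = 1, and the invariant factors of ∂_1 are all 1, so H_0 ≅ Z.
  H_1: rank ker ∂_1 − rank ∂_2 = (5 − 4) − 0 = 1, and there is no ∂_2, so H_1 ≅ Z.

As a check, the Euler characteristic is 5 − 5 = 0, which agrees with 1 − 1 = 0.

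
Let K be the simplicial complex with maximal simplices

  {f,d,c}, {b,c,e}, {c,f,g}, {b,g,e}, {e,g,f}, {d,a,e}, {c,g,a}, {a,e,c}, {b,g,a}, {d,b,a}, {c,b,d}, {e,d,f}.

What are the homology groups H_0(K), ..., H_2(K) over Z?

Order the vertices as a < b < c < d < e < f < g. Listing each simplex with vertices in this order, K has dimension 2 with simplices:

  0-simplices (7): a, b, c, d, e, f, g
  1-simplices (18): ab, ac, ad, ae, ag, bc, bd, be, bg, cd, ce, cf, cg, de, df, ef, eg, fg
  2-simplices (12): abd, abg, ace, acg, ade, bcd, bce, beg, cdf, cfg, def, efg

Hence C_0 ≅ Z^7, C_1 ≅ Z^18, C_2 ≅ Z^12.

The boundary map ∂_1: C_1 → C_0 maps an edge to its endpoints' difference, ∂[p,q] = q − p. For instance
  ∂eg = g − e.
The resulting 7×18 matrix has rank 6, and its Smith normal form has invariant factors (1,1,1,1,1,1).

∂_2: C_2 → C_1 acts by ∂[p,q,r] = [q,r] − [p,r] + [p,q]. For instance
  ∂bcd = cd − bd + bc,
  ∂cdf = df − cf + cd.
The 18×12 boundary matrix has rank 12 and Smith normal form diag(1,1,1,1,1,1,1,1,1,1,1,2).

Computing H_k = (kernel of ∂_k) / (image of ∂_{k+1}):

  H_0: rank C_0 − rank ∂_1 = 7 − 6 = 1, and the invariant factors of ∂_1 are all 1, so H_0 ≅ Z.
  H_1: rank ker ∂_1 − rank ∂_2 = (18 − 6) − 12 = 0, and ∂_2 has invariant factor 2 > 1, so H_1 ≅ Z_2.
  H_2: rank ker ∂_2 − rank ∂_3 = (12 − 12) − 0 = 0, and there is no ∂_3, so H_2 ≅ 0.

As a check, the Euler characteristic is 7 − 18 + 12 = 1, which agrees with 1 − 0 + 0 = 1.

H_0 = Z,  H_1 = Z_2,  H_2 = 0.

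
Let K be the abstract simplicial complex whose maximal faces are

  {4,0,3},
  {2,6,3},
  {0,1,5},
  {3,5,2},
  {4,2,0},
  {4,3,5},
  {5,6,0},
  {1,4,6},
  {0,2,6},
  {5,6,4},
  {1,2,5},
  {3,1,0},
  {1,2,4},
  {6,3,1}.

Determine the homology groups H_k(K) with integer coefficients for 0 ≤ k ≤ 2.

H_0 = Z,  H_1 = Z^2,  H_2 = Z.

Fix the vertex order 0 < 1 < 2 < 3 < 4 < 5 < 6 and write every simplex with vertices in increasing order. Then dim K = 2 and the simplices of K are:

  0-simplices (7): [0], [1], [2], [3], [4], [5], [6]
  1-simplices (21): [0,1], [0,2], [0,3], [0,4], [0,5], [0,6], [1,2], [1,3], [1,4], [1,5], [1,6], [2,3], [2,4], [2,5], [2,6], [3,4], [3,5], [3,6], [4,5], [4,6], [5,6]
  2-simplices (14): [0,1,3], [0,1,5], [0,2,4], [0,2,6], [0,3,4], [0,5,6], [1,2,4], [1,2,5], [1,3,6], [1,4,6], [2,3,5], [2,3,6], [3,4,5], [4,5,6]

Hence C_0 ≅ Z^7, C_1 ≅ Z^21, C_2 ≅ Z^14.

Boundary ∂_1: C_1 → C_0 is given by ∂[p,q] = [q] − [p]. For instance
  ∂[0,6] = [6] − [0].
The 7×21 boundary matrix has rank 6 and Smith normal form diag(1,1,1,1,1,1).

Boundary ∂_2: C_2 → C_1 sends each 2-simplex [p,q,r] to [q,r] − [p,r] + [p,q]. For instance
  ∂[3,4,5] = [4,5] − [3,5] + [3,4],
  ∂[2,3,5] = [3,5] − [2,5] + [2,3].
As a 21×14 matrix over Z this has rank 13, with invariant factors (1,1,1,1,1,1,1,1,1,1,1,1,1).

Computing H_k = (kernel of ∂_k) / (image of ∂_{k+1}):

  H_0: rank C_0 − rank ∂_1 = 7 − 6 = 1, and the invariant factors of ∂_1 are all 1, so H_0 ≅ Z.
  H_1: rank ker ∂_1 − rank ∂_2 = (21 − 6) − 13 = 2, and the invariant factors of ∂_2 are all 1, so H_1 ≅ Z^2.
  H_2: rank ker ∂_2 − rank ∂_3 = (14 − 13) − 0 = 1, and there is no ∂_3, so H_2 ≅ Z.

As a check, the Euler characteristic is 7 − 21 + 14 = 0, which agrees with 1 − 2 + 1 = 0.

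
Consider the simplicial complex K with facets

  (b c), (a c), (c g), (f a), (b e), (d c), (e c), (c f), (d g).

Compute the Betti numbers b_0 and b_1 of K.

Take the total order a < b < c < d < e < f < g on the vertex set. Then K (dimension 1) consists of the simplices:

  0-simplices (7): a, b, c, d, e, f, g
  1-simplices (9): ac, af, bc, be, cd, ce, cf, cg, dg

giving chain groups C_0 ≅ Z^7, C_1 ≅ Z^9.

The boundary map ∂_1: C_1 → C_0 maps an edge to its endpoints' difference, ∂[p,q] = q − p.
The resulting 7×9 matrix has rank 6, and its Smith normal form has invariant factors (1,1,1,1,1,1).

Reading off H_k = ker ∂_k / im ∂_{k+1}:

  H_0: rank C_0 − rank ∂_1 = 7 − 6 = 1, and the invariant factors of ∂_1 are all 1, so H_0 ≅ Z.
  H_1: rank ker ∂_1 − rank ∂_2 = (9 − 6) − 0 = 3, and there is no ∂_2, so H_1 ≅ Z^3.

(K is a triangulation of a wedge of 3 circles.)

Hence the Betti numbers are b_0 = 1, b_1 = 3.

b_0 = 1, b_1 = 3.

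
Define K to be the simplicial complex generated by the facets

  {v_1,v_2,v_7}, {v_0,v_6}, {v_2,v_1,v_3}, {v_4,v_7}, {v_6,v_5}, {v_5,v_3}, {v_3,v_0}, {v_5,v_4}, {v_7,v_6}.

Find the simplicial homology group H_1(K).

H_1 ≅ Z^3.

Fix the vertex order v_0 < v_1 < v_2 < v_3 < v_4 < v_5 < v_6 < v_7 and write every simplex with vertices in increasing order. Then dim K = 2 and the simplices of K are:

  0-simplices (8): [v_0], [v_1], [v_2], [v_3], [v_4], [v_5], [v_6], [v_7]
  1-simplices (12): [v_0,v_3], [v_0,v_6], [v_1,v_2], [v_1,v_3], [v_1,v_7], [v_2,v_3], [v_2,v_7], [v_3,v_5], [v_4,v_5], [v_4,v_7], [v_5,v_6], [v_6,v_7]
  2-simplices (2): [v_1,v_2,v_3], [v_1,v_2,v_7]

Hence C_0 ≅ Z^8, C_1 ≅ Z^12, C_2 ≅ Z^2.

∂_1: C_1 → C_0 sends each edge [p,q] (with p < q) to q − p. For instance
  ∂[v_3,v_5] = [v_5] − [v_3].
The 8×12 boundary matrix has rank 7 and Smith normal form diag(1,1,1,1,1,1,1).

∂_2: C_2 → C_1 sends each 2-simplex [p,q,r] to [q,r] − [p,r] + [p,q]. For instance
  ∂[v_1,v_2,v_7] = [v_2,v_7] − [v_1,v_7] + [v_1,v_2],
  ∂[v_1,v_2,v_3] = [v_2,v_3] − [v_1,v_3] + [v_1,v_2].
The resulting 12×2 matrix has rank 2, and its Smith normal form has invariant factors (1,1).

Reading off H_k = ker ∂_k / im ∂_{k+1}:

  H_1: rank ker ∂_1 − rank ∂_2 = (12 − 7) − 2 = 3, and the invariant factors of ∂_2 are all 1, so H_1 ≅ Z^3.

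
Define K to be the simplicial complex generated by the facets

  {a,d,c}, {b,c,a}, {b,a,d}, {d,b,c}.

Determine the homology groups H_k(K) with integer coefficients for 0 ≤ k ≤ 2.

H_0 = Z,  H_1 = 0,  H_2 = Z.

Order the vertices as a < b < c < d. Listing each simplex with vertices in this order, K has dimension 2 with simplices:

  0-simplices (4): a, b, c, d
  1-simplices (6): ab, ac, ad, bc, bd, cd
  2-simplices (4): abc, abd, acd, bcd

Hence C_0 ≅ Z^4, C_1 ≅ Z^6, C_2 ≅ Z^4.

The boundary map ∂_1: C_1 → C_0 is given by ∂[p,q] = [q] − [p].
This gives a 4×6 integer matrix of rank 3; reducing to Smith normal form yields diagonal entries (1,1,1).

∂_2: C_2 → C_1 maps a triangle to the signed sum of its edges. For instance
  ∂bcd = cd − bd + bc,
  ∂abd = bd − ad + ab.
The 6×4 boundary matrix has rank 3 and Smith normal form diag(1,1,1).

Now H_k = ker ∂_k / im ∂_{k+1}, so:

  H_0: rank C_0 − rank ∂_1 = 4 − 3 = 1, and the invariant factors of ∂_1 are all 1, so H_0 ≅ Z.
  H_1: rank ker ∂_1 − rank ∂_2 = (6 − 3) − 3 = 0, and the invariant factors of ∂_2 are all 1, so H_1 ≅ 0.
  H_2: rank ker ∂_2 − rank ∂_3 = (4 − 3) − 0 = 1, and there is no ∂_3, so H_2 ≅ Z.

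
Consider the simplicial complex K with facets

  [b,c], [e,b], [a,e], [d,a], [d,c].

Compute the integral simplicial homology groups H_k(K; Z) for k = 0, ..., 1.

Fix the vertex order a < b < c < d < e and write every simplex with vertices in increasing order. Then dim K = 1 and the simplices of K are:

  0-simplices (5): a, b, c, d, e
  1-simplices (5): ad, ae, bc, be, cd

giving chain groups C_0 ≅ Z^5, C_1 ≅ Z^5.

Boundary ∂_1: C_1 → C_0 sends each edge [p,q] (with p < q) to q − p.
The resulting 5×5 matrix has rank 4, and its Smith normal form has invariant factors (1,1,1,1).

Now H_k = ker ∂_k / im ∂_{k+1}, so:

  H_0: rank C_0 − rank ∂_1 = 5 − 4 = 1, and the invariant factors of ∂_1 are all 1, so H_0 = Z.
  H_1: rank ker ∂_1 − rank ∂_2 = (5 − 4) − 0 = 1, and there is no ∂_2, so H_1 = Z.

(K is a triangulation of the circle S^1.)

H_0 = Z,  H_1 = Z.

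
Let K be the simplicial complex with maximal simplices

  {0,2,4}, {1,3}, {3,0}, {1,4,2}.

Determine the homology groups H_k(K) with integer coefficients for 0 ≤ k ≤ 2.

H_0 = Z,  H_1 = Z,  H_2 = 0.

We work with the vertex ordering 0 < 1 < 2 < 3 < 4. The simplices of K, each written with vertices in increasing order, are:

  0-simplices (5): [0], [1], [2], [3], [4]
  1-simplices (7): [0,2], [0,3], [0,4], [1,2], [1,3], [1,4], [2,4]
  2-simplices (2): [0,2,4], [1,2,4]

giving chain groups C_0 ≅ Z^5, C_1 ≅ Z^7, C_2 ≅ Z^2.

Boundary ∂_1: C_1 → C_0 sends each edge [p,q] (with p < q) to q − p. For instance
  ∂[0,4] = [4] − [0].
The resulting 5×7 matrix has rank 4, and its Smith normal form has invariant factors (1,1,1,1).

The boundary map ∂_2: C_2 → C_1 acts by ∂[p,q,r] = [q,r] − [p,r] + [p,q]. For instance
  ∂[1,2,4] = [2,4] − [1,4] + [1,2],
  ∂[0,2,4] = [2,4] − [0,4] + [0,2].
The resulting 7×2 matrix has rank 2, and its Smith normal form has invariant factors (1,1).

From H_k ≅ ker(∂_k) / im(∂_{k+1}) we obtain:

  H_0: rank C_0 − rank ∂_1 = 5 − 4 = 1, and the invariant factors of ∂_1 are all 1, so H_0 = Z.
  H_1: rank ker ∂_1 − rank ∂_2 = (7 − 4) − 2 = 1, and the invariant factors of ∂_2 are all 1, so H_1 = Z.
  H_2: rank ker ∂_2 − rank ∂_3 = (2 − 2) − 0 = 0, and there is no ∂_3, so H_2 = 0.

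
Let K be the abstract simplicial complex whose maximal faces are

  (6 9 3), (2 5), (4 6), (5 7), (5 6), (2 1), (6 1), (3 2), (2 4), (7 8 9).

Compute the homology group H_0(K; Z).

H_0 ≅ Z.

K has 9 vertices, 14 edges, 2 triangles.
rank ∂_0 = 0, rank ∂_1 = 8 ⇒ b_0 = 9 − 0 − 8 = 1; all invariant factors of ∂_1 are 1 so no torsion. So H_0 ≅ Z.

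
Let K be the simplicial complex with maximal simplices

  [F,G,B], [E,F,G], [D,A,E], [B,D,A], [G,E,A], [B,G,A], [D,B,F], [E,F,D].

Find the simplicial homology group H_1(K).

H_1 ≅ 0.

We work with the vertex ordering A < B < D < E < F < G. The simplices of K, each written with vertices in increasing order, are:

  0-simplices (6): A, B, D, E, F, G
  1-simplices (12): AB, AD, AE, AG, BD, BF, BG, DE, DF, EF, EG, FG
  2-simplices (8): ABD, ABG, ADE, AEG, BDF, BFG, DEF, EFG

so the chain groups are C_0 ≅ Z^6, C_1 ≅ Z^12, C_2 ≅ Z^8.

The boundary map ∂_1: C_1 → C_0 is given by ∂[p,q] = [q] − [p].
The 6×12 boundary matrix has rank 5 and Smith normal form diag(1,1,1,1,1).

Boundary ∂_2: C_2 → C_1 maps a triangle to the signed sum of its edges. For instance
  ∂BDF = DF − BF + BD,
  ∂ADE = DE − AE + AD.
The 12×8 boundary matrix has rank 7 and Smith normal form diag(1,1,1,1,1,1,1).

Computing H_k = (kernel of ∂_k) / (image of ∂_{k+1}):

  H_1: rank ker ∂_1 − rank ∂_2 = (12 − 5) − 7 = 0, and the invariant factors of ∂_2 are all 1, so H_1 ≅ 0.

(K is a triangulation of the 2-sphere S^2.)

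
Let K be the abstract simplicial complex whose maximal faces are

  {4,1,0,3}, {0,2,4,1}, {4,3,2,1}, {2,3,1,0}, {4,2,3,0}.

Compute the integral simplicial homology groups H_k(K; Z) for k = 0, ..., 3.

Take the total order 0 < 1 < 2 < 3 < 4 on the vertex set. Then K (dimension 3) consists of the simplices:

  0-simplices (5): [0], [1], [2], [3], [4]
  1-simplices (10): [0,1], [0,2], [0,3], [0,4], [1,2], [1,3], [1,4], [2,3], [2,4], [3,4]
  2-simplices (10): [0,1,2], [0,1,3], [0,1,4], [0,2,3], [0,2,4], [0,3,4], [1,2,3], [1,2,4], [1,3,4], [2,3,4]
  3-simplices (5): [0,1,2,3], [0,1,2,4], [0,1,3,4], [0,2,3,4], [1,2,3,4]

so the chain groups are C_0 ≅ Z^5, C_1 ≅ Z^10, C_2 ≅ Z^10, C_3 ≅ Z^5.

∂_1: C_1 → C_0 maps an edge to its endpoints' difference, ∂[p,q] = q − p. For instance
  ∂[2,3] = [3] − [2].
As a 5×10 matrix over Z this has rank 4, with invariant factors (1,1,1,1).

The boundary map ∂_2: C_2 → C_1 maps a triangle to the signed sum of its edges. For instance
  ∂[1,2,4] = [2,4] − [1,4] + [1,2],
  ∂[0,1,2] = [1,2] − [0,2] + [0,1].
This gives a 10×10 integer matrix of rank 6; reducing to Smith normal form yields diagonal entries (1,1,1,1,1,1).

Boundary ∂_3: C_3 → C_2 sends each 3-simplex σ to the alternating sum Σ_i (−1)^i (σ with its i-th vertex removed). For instance
  ∂[1,2,3,4] = [2,3,4] − [1,3,4] + [1,2,4] − [1,2,3],
  ∂[0,1,3,4] = [1,3,4] − [0,3,4] + [0,1,4] − [0,1,3].
As a 10×5 matrix over Z this has rank 4, with invariant factors (1,1,1,1).

Reading off H_k = ker ∂_k / im ∂_{k+1}:

  H_0: rank C_0 − rank ∂_1 = 5 − 4 = 1, and the invariant factors of ∂_1 are all 1, so H_0 = Z.
  H_1: rank ker ∂_1 − rank ∂_2 = (10 − 4) − 6 = 0, and the invariant factors of ∂_2 are all 1, so H_1 = 0.
  H_2: rank ker ∂_2 − rank ∂_3 = (10 − 6) − 4 = 0, and the invariant factors of ∂_3 are all 1, so H_2 = 0.
  H_3: rank ker ∂_3 − rank ∂_4 = (5 − 4) − 0 = 1, and there is no ∂_4, so H_3 = Z.

(K is a triangulation of the 3-sphere S^3.)

H_0 = Z,  H_1 = 0,  H_2 = 0,  H_3 = Z.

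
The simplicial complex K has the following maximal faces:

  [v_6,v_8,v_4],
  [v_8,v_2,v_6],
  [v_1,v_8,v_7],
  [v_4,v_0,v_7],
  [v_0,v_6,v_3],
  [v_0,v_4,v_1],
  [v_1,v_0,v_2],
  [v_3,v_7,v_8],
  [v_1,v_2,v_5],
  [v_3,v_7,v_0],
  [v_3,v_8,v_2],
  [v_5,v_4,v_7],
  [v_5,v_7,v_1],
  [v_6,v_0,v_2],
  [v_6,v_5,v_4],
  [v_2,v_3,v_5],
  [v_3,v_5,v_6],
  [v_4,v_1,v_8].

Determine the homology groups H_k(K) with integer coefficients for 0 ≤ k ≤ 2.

Fix the vertex order v_0 < v_1 < v_2 < v_3 < v_4 < v_5 < v_6 < v_7 < v_8 and write every simplex with vertices in increasing order. Then dim K = 2 and the simplices of K are:

  0-simplices (9): [v_0], [v_1], [v_2], [v_3], [v_4], [v_5], [v_6], [v_7], [v_8]
  1-simplices (27): (27 of them)
  2-simplices (18): (18 of them)

giving chain groups C_0 ≅ Z^9, C_1 ≅ Z^27, C_2 ≅ Z^18.

Boundary ∂_1: C_1 → C_0 maps an edge to its endpoints' difference, ∂[p,q] = q − p.
The resulting 9×27 matrix has rank 8, and its Smith normal form has invariant factors (1,1,1,1,1,1,1,1).

The boundary map ∂_2: C_2 → C_1 sends each 2-simplex [p,q,r] to [q,r] − [p,r] + [p,q]. For instance
  ∂[v_0,v_1,v_4] = [v_1,v_4] − [v_0,v_4] + [v_0,v_1],
  ∂[v_3,v_7,v_8] = [v_7,v_8] − [v_3,v_8] + [v_3,v_7].
This gives a 27×18 integer matrix of rank 18; reducing to Smith normal form yields diagonal entries (1,1,1,1,1,1,1,1,1,1,1,1,1,1,1,1,1,2).

Reading off H_k = ker ∂_k / im ∂_{k+1}:

  H_0: rank C_0 − rank ∂_1 = 9 − 8 = 1, and the invariant factors of ∂_1 are all 1, so H_0 = Z.
  H_1: rank ker ∂_1 − rank ∂_2 = (27 − 8) − 18 = 1, and ∂_2 has invariant factor 2 > 1, so H_1 = Z ⊕ Z_2.
  H_2: rank ker ∂_2 − rank ∂_3 = (18 − 18) − 0 = 0, and there is no ∂_3, so H_2 = 0.

H_0 ≅ Z,  H_1 ≅ Z ⊕ Z_2,  H_2 = 0.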